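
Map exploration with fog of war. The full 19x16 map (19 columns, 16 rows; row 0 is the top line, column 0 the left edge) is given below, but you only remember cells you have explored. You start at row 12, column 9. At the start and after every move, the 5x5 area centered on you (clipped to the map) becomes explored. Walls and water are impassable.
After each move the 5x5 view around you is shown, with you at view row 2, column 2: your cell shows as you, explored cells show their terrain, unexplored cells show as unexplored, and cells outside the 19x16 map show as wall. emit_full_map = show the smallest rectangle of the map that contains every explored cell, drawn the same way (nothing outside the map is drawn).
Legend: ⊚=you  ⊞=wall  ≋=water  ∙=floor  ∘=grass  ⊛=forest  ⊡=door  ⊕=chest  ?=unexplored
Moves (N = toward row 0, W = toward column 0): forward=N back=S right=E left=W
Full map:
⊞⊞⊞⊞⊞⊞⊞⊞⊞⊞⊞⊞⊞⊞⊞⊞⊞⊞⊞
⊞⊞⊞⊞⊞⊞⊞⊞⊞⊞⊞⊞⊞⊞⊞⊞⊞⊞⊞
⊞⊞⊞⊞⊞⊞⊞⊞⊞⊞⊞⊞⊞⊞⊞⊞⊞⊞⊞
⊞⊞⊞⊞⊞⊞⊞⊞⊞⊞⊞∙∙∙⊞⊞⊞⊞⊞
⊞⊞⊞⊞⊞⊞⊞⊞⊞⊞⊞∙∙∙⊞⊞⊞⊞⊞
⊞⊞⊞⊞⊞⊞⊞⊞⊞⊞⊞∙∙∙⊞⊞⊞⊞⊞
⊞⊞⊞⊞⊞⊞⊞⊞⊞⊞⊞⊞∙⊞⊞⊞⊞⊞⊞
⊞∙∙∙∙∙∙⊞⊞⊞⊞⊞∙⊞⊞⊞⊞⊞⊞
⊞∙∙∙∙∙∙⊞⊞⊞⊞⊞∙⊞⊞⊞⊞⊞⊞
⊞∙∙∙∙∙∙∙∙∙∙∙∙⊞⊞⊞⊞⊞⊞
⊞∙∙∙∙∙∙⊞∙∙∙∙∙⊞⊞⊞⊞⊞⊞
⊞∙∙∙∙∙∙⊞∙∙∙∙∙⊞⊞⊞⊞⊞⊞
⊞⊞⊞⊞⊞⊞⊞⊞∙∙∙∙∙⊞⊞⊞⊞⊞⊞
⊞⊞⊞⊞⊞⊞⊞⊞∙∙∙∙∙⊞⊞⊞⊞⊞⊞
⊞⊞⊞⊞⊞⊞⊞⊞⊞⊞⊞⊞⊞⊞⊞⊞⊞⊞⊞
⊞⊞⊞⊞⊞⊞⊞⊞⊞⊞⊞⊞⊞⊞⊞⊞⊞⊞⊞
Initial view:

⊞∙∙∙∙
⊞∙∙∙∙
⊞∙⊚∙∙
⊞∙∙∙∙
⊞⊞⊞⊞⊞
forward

∙∙∙∙∙
⊞∙∙∙∙
⊞∙⊚∙∙
⊞∙∙∙∙
⊞∙∙∙∙

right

∙∙∙∙∙
∙∙∙∙∙
∙∙⊚∙∙
∙∙∙∙∙
∙∙∙∙∙

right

∙∙∙∙⊞
∙∙∙∙⊞
∙∙⊚∙⊞
∙∙∙∙⊞
∙∙∙∙⊞

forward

⊞⊞⊞∙⊞
∙∙∙∙⊞
∙∙⊚∙⊞
∙∙∙∙⊞
∙∙∙∙⊞

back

∙∙∙∙⊞
∙∙∙∙⊞
∙∙⊚∙⊞
∙∙∙∙⊞
∙∙∙∙⊞

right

∙∙∙⊞⊞
∙∙∙⊞⊞
∙∙⊚⊞⊞
∙∙∙⊞⊞
∙∙∙⊞⊞

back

∙∙∙⊞⊞
∙∙∙⊞⊞
∙∙⊚⊞⊞
∙∙∙⊞⊞
⊞⊞⊞⊞⊞

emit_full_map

??⊞⊞⊞∙⊞?
∙∙∙∙∙∙⊞⊞
⊞∙∙∙∙∙⊞⊞
⊞∙∙∙∙∙⊞⊞
⊞∙∙∙∙⊚⊞⊞
⊞∙∙∙∙∙⊞⊞
⊞⊞⊞⊞⊞⊞⊞⊞

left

∙∙∙∙⊞
∙∙∙∙⊞
∙∙⊚∙⊞
∙∙∙∙⊞
⊞⊞⊞⊞⊞

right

∙∙∙⊞⊞
∙∙∙⊞⊞
∙∙⊚⊞⊞
∙∙∙⊞⊞
⊞⊞⊞⊞⊞

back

∙∙∙⊞⊞
∙∙∙⊞⊞
∙∙⊚⊞⊞
⊞⊞⊞⊞⊞
⊞⊞⊞⊞⊞


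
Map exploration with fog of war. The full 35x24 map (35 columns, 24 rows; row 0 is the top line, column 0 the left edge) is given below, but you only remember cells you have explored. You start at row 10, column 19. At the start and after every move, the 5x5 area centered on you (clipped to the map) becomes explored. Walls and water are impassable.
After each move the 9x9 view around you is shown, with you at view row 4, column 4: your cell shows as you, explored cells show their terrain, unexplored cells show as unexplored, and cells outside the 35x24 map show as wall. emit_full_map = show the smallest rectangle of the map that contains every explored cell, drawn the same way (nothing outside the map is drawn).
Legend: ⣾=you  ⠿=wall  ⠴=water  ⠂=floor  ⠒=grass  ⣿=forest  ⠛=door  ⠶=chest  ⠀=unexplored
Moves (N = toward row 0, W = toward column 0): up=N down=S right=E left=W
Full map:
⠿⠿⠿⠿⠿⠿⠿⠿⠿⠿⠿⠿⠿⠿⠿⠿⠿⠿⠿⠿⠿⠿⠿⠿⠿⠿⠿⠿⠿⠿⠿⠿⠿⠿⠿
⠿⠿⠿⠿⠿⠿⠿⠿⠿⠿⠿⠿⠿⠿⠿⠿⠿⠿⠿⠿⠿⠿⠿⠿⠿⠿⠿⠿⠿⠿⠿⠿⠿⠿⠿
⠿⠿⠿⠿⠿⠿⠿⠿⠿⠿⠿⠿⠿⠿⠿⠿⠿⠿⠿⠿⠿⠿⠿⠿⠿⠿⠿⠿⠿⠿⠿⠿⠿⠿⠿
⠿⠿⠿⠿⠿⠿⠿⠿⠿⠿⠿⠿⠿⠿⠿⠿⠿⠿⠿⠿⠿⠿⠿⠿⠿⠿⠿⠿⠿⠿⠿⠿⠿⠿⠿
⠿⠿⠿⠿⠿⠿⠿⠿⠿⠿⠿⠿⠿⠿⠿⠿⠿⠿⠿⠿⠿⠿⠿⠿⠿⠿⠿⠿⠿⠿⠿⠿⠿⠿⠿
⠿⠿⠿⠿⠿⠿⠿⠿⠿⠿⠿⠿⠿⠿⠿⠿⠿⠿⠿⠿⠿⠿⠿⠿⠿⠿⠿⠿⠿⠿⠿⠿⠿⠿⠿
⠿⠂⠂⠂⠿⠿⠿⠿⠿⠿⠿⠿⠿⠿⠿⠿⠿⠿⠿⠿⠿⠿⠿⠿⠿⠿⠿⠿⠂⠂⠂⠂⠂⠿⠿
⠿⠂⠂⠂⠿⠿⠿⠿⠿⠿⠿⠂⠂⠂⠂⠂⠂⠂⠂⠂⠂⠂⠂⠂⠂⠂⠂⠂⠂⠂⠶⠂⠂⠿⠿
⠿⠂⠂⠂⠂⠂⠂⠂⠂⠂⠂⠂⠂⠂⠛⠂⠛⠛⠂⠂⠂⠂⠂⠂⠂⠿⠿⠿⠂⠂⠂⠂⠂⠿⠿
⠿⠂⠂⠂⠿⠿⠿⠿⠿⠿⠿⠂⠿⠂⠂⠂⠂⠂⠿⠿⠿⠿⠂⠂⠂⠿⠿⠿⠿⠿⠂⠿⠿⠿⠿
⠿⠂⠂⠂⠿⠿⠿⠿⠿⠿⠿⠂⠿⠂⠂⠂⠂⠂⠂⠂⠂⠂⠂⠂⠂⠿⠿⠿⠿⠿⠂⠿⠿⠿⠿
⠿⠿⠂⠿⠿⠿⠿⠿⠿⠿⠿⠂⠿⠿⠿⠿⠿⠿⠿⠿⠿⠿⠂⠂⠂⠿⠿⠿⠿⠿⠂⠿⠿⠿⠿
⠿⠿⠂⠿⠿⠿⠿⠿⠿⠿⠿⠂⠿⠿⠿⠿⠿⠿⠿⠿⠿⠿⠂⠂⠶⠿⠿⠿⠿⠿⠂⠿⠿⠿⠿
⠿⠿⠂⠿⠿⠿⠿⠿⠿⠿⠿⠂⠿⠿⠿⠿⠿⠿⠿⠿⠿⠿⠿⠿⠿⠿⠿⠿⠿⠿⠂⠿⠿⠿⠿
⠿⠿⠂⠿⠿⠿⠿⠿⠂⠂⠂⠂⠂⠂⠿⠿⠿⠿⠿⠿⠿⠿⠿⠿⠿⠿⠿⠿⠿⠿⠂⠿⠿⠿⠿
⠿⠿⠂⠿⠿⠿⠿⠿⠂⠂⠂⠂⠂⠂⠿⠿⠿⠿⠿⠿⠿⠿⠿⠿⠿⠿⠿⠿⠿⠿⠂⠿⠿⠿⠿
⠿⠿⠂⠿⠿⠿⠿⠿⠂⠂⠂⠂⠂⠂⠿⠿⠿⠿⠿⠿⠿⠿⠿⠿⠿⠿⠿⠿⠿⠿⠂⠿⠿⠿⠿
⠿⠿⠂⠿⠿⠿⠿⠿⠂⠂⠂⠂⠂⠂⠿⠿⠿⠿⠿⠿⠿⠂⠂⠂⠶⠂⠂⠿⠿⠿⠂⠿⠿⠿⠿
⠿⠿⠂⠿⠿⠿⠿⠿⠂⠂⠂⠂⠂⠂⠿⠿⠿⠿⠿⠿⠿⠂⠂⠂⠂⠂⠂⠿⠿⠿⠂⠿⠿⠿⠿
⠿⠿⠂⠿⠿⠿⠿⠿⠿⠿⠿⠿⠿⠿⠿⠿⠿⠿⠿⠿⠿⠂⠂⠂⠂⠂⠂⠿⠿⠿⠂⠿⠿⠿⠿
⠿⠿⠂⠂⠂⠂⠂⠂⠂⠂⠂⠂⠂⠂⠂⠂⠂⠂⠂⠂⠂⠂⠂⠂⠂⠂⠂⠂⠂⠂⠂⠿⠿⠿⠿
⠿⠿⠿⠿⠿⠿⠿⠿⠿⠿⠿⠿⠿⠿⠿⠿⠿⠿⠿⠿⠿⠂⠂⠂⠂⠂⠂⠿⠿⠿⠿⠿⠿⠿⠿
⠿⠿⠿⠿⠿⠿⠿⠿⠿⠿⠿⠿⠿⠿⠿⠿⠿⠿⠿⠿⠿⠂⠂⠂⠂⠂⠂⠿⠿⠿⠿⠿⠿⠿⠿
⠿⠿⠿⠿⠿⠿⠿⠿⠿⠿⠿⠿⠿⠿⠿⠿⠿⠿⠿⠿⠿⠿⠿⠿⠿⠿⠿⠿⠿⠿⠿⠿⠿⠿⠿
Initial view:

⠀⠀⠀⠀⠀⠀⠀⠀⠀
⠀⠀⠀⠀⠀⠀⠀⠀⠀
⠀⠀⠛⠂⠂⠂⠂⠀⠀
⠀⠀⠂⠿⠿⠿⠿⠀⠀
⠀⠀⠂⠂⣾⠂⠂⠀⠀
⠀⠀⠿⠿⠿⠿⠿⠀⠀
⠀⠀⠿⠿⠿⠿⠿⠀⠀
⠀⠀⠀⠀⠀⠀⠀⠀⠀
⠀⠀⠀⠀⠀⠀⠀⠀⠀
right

⠀⠀⠀⠀⠀⠀⠀⠀⠀
⠀⠀⠀⠀⠀⠀⠀⠀⠀
⠀⠛⠂⠂⠂⠂⠂⠀⠀
⠀⠂⠿⠿⠿⠿⠂⠀⠀
⠀⠂⠂⠂⣾⠂⠂⠀⠀
⠀⠿⠿⠿⠿⠿⠂⠀⠀
⠀⠿⠿⠿⠿⠿⠂⠀⠀
⠀⠀⠀⠀⠀⠀⠀⠀⠀
⠀⠀⠀⠀⠀⠀⠀⠀⠀

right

⠀⠀⠀⠀⠀⠀⠀⠀⠀
⠀⠀⠀⠀⠀⠀⠀⠀⠀
⠛⠂⠂⠂⠂⠂⠂⠀⠀
⠂⠿⠿⠿⠿⠂⠂⠀⠀
⠂⠂⠂⠂⣾⠂⠂⠀⠀
⠿⠿⠿⠿⠿⠂⠂⠀⠀
⠿⠿⠿⠿⠿⠂⠂⠀⠀
⠀⠀⠀⠀⠀⠀⠀⠀⠀
⠀⠀⠀⠀⠀⠀⠀⠀⠀

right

⠀⠀⠀⠀⠀⠀⠀⠀⠀
⠀⠀⠀⠀⠀⠀⠀⠀⠀
⠂⠂⠂⠂⠂⠂⠂⠀⠀
⠿⠿⠿⠿⠂⠂⠂⠀⠀
⠂⠂⠂⠂⣾⠂⠂⠀⠀
⠿⠿⠿⠿⠂⠂⠂⠀⠀
⠿⠿⠿⠿⠂⠂⠶⠀⠀
⠀⠀⠀⠀⠀⠀⠀⠀⠀
⠀⠀⠀⠀⠀⠀⠀⠀⠀

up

⠀⠀⠀⠀⠀⠀⠀⠀⠀
⠀⠀⠀⠀⠀⠀⠀⠀⠀
⠀⠀⠂⠂⠂⠂⠂⠀⠀
⠂⠂⠂⠂⠂⠂⠂⠀⠀
⠿⠿⠿⠿⣾⠂⠂⠀⠀
⠂⠂⠂⠂⠂⠂⠂⠀⠀
⠿⠿⠿⠿⠂⠂⠂⠀⠀
⠿⠿⠿⠿⠂⠂⠶⠀⠀
⠀⠀⠀⠀⠀⠀⠀⠀⠀

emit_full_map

⠀⠀⠀⠂⠂⠂⠂⠂
⠛⠂⠂⠂⠂⠂⠂⠂
⠂⠿⠿⠿⠿⣾⠂⠂
⠂⠂⠂⠂⠂⠂⠂⠂
⠿⠿⠿⠿⠿⠂⠂⠂
⠿⠿⠿⠿⠿⠂⠂⠶

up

⠀⠀⠀⠀⠀⠀⠀⠀⠀
⠀⠀⠀⠀⠀⠀⠀⠀⠀
⠀⠀⠿⠿⠿⠿⠿⠀⠀
⠀⠀⠂⠂⠂⠂⠂⠀⠀
⠂⠂⠂⠂⣾⠂⠂⠀⠀
⠿⠿⠿⠿⠂⠂⠂⠀⠀
⠂⠂⠂⠂⠂⠂⠂⠀⠀
⠿⠿⠿⠿⠂⠂⠂⠀⠀
⠿⠿⠿⠿⠂⠂⠶⠀⠀

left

⠀⠀⠀⠀⠀⠀⠀⠀⠀
⠀⠀⠀⠀⠀⠀⠀⠀⠀
⠀⠀⠿⠿⠿⠿⠿⠿⠀
⠀⠀⠂⠂⠂⠂⠂⠂⠀
⠛⠂⠂⠂⣾⠂⠂⠂⠀
⠂⠿⠿⠿⠿⠂⠂⠂⠀
⠂⠂⠂⠂⠂⠂⠂⠂⠀
⠿⠿⠿⠿⠿⠂⠂⠂⠀
⠿⠿⠿⠿⠿⠂⠂⠶⠀

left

⠀⠀⠀⠀⠀⠀⠀⠀⠀
⠀⠀⠀⠀⠀⠀⠀⠀⠀
⠀⠀⠿⠿⠿⠿⠿⠿⠿
⠀⠀⠂⠂⠂⠂⠂⠂⠂
⠀⠛⠂⠂⣾⠂⠂⠂⠂
⠀⠂⠿⠿⠿⠿⠂⠂⠂
⠀⠂⠂⠂⠂⠂⠂⠂⠂
⠀⠿⠿⠿⠿⠿⠂⠂⠂
⠀⠿⠿⠿⠿⠿⠂⠂⠶

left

⠀⠀⠀⠀⠀⠀⠀⠀⠀
⠀⠀⠀⠀⠀⠀⠀⠀⠀
⠀⠀⠿⠿⠿⠿⠿⠿⠿
⠀⠀⠂⠂⠂⠂⠂⠂⠂
⠀⠀⠛⠂⣾⠂⠂⠂⠂
⠀⠀⠂⠿⠿⠿⠿⠂⠂
⠀⠀⠂⠂⠂⠂⠂⠂⠂
⠀⠀⠿⠿⠿⠿⠿⠂⠂
⠀⠀⠿⠿⠿⠿⠿⠂⠂

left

⠀⠀⠀⠀⠀⠀⠀⠀⠀
⠀⠀⠀⠀⠀⠀⠀⠀⠀
⠀⠀⠿⠿⠿⠿⠿⠿⠿
⠀⠀⠂⠂⠂⠂⠂⠂⠂
⠀⠀⠛⠛⣾⠂⠂⠂⠂
⠀⠀⠂⠂⠿⠿⠿⠿⠂
⠀⠀⠂⠂⠂⠂⠂⠂⠂
⠀⠀⠀⠿⠿⠿⠿⠿⠂
⠀⠀⠀⠿⠿⠿⠿⠿⠂

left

⠀⠀⠀⠀⠀⠀⠀⠀⠀
⠀⠀⠀⠀⠀⠀⠀⠀⠀
⠀⠀⠿⠿⠿⠿⠿⠿⠿
⠀⠀⠂⠂⠂⠂⠂⠂⠂
⠀⠀⠂⠛⣾⠂⠂⠂⠂
⠀⠀⠂⠂⠂⠿⠿⠿⠿
⠀⠀⠂⠂⠂⠂⠂⠂⠂
⠀⠀⠀⠀⠿⠿⠿⠿⠿
⠀⠀⠀⠀⠿⠿⠿⠿⠿

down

⠀⠀⠀⠀⠀⠀⠀⠀⠀
⠀⠀⠿⠿⠿⠿⠿⠿⠿
⠀⠀⠂⠂⠂⠂⠂⠂⠂
⠀⠀⠂⠛⠛⠂⠂⠂⠂
⠀⠀⠂⠂⣾⠿⠿⠿⠿
⠀⠀⠂⠂⠂⠂⠂⠂⠂
⠀⠀⠿⠿⠿⠿⠿⠿⠿
⠀⠀⠀⠀⠿⠿⠿⠿⠿
⠀⠀⠀⠀⠀⠀⠀⠀⠀

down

⠀⠀⠿⠿⠿⠿⠿⠿⠿
⠀⠀⠂⠂⠂⠂⠂⠂⠂
⠀⠀⠂⠛⠛⠂⠂⠂⠂
⠀⠀⠂⠂⠂⠿⠿⠿⠿
⠀⠀⠂⠂⣾⠂⠂⠂⠂
⠀⠀⠿⠿⠿⠿⠿⠿⠿
⠀⠀⠿⠿⠿⠿⠿⠿⠿
⠀⠀⠀⠀⠀⠀⠀⠀⠀
⠀⠀⠀⠀⠀⠀⠀⠀⠀

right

⠀⠿⠿⠿⠿⠿⠿⠿⠿
⠀⠂⠂⠂⠂⠂⠂⠂⠂
⠀⠂⠛⠛⠂⠂⠂⠂⠂
⠀⠂⠂⠂⠿⠿⠿⠿⠂
⠀⠂⠂⠂⣾⠂⠂⠂⠂
⠀⠿⠿⠿⠿⠿⠿⠿⠂
⠀⠿⠿⠿⠿⠿⠿⠿⠂
⠀⠀⠀⠀⠀⠀⠀⠀⠀
⠀⠀⠀⠀⠀⠀⠀⠀⠀

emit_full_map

⠿⠿⠿⠿⠿⠿⠿⠿⠿⠿
⠂⠂⠂⠂⠂⠂⠂⠂⠂⠂
⠂⠛⠛⠂⠂⠂⠂⠂⠂⠂
⠂⠂⠂⠿⠿⠿⠿⠂⠂⠂
⠂⠂⠂⣾⠂⠂⠂⠂⠂⠂
⠿⠿⠿⠿⠿⠿⠿⠂⠂⠂
⠿⠿⠿⠿⠿⠿⠿⠂⠂⠶

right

⠿⠿⠿⠿⠿⠿⠿⠿⠿
⠂⠂⠂⠂⠂⠂⠂⠂⠂
⠂⠛⠛⠂⠂⠂⠂⠂⠂
⠂⠂⠂⠿⠿⠿⠿⠂⠂
⠂⠂⠂⠂⣾⠂⠂⠂⠂
⠿⠿⠿⠿⠿⠿⠿⠂⠂
⠿⠿⠿⠿⠿⠿⠿⠂⠂
⠀⠀⠀⠀⠀⠀⠀⠀⠀
⠀⠀⠀⠀⠀⠀⠀⠀⠀

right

⠿⠿⠿⠿⠿⠿⠿⠿⠿
⠂⠂⠂⠂⠂⠂⠂⠂⠂
⠛⠛⠂⠂⠂⠂⠂⠂⠂
⠂⠂⠿⠿⠿⠿⠂⠂⠂
⠂⠂⠂⠂⣾⠂⠂⠂⠂
⠿⠿⠿⠿⠿⠿⠂⠂⠂
⠿⠿⠿⠿⠿⠿⠂⠂⠶
⠀⠀⠀⠀⠀⠀⠀⠀⠀
⠀⠀⠀⠀⠀⠀⠀⠀⠀

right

⠿⠿⠿⠿⠿⠿⠿⠿⠀
⠂⠂⠂⠂⠂⠂⠂⠂⠀
⠛⠂⠂⠂⠂⠂⠂⠂⠀
⠂⠿⠿⠿⠿⠂⠂⠂⠀
⠂⠂⠂⠂⣾⠂⠂⠂⠀
⠿⠿⠿⠿⠿⠂⠂⠂⠀
⠿⠿⠿⠿⠿⠂⠂⠶⠀
⠀⠀⠀⠀⠀⠀⠀⠀⠀
⠀⠀⠀⠀⠀⠀⠀⠀⠀

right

⠿⠿⠿⠿⠿⠿⠿⠀⠀
⠂⠂⠂⠂⠂⠂⠂⠀⠀
⠂⠂⠂⠂⠂⠂⠂⠀⠀
⠿⠿⠿⠿⠂⠂⠂⠀⠀
⠂⠂⠂⠂⣾⠂⠂⠀⠀
⠿⠿⠿⠿⠂⠂⠂⠀⠀
⠿⠿⠿⠿⠂⠂⠶⠀⠀
⠀⠀⠀⠀⠀⠀⠀⠀⠀
⠀⠀⠀⠀⠀⠀⠀⠀⠀

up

⠀⠀⠀⠀⠀⠀⠀⠀⠀
⠿⠿⠿⠿⠿⠿⠿⠀⠀
⠂⠂⠂⠂⠂⠂⠂⠀⠀
⠂⠂⠂⠂⠂⠂⠂⠀⠀
⠿⠿⠿⠿⣾⠂⠂⠀⠀
⠂⠂⠂⠂⠂⠂⠂⠀⠀
⠿⠿⠿⠿⠂⠂⠂⠀⠀
⠿⠿⠿⠿⠂⠂⠶⠀⠀
⠀⠀⠀⠀⠀⠀⠀⠀⠀

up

⠀⠀⠀⠀⠀⠀⠀⠀⠀
⠀⠀⠀⠀⠀⠀⠀⠀⠀
⠿⠿⠿⠿⠿⠿⠿⠀⠀
⠂⠂⠂⠂⠂⠂⠂⠀⠀
⠂⠂⠂⠂⣾⠂⠂⠀⠀
⠿⠿⠿⠿⠂⠂⠂⠀⠀
⠂⠂⠂⠂⠂⠂⠂⠀⠀
⠿⠿⠿⠿⠂⠂⠂⠀⠀
⠿⠿⠿⠿⠂⠂⠶⠀⠀

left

⠀⠀⠀⠀⠀⠀⠀⠀⠀
⠀⠀⠀⠀⠀⠀⠀⠀⠀
⠿⠿⠿⠿⠿⠿⠿⠿⠀
⠂⠂⠂⠂⠂⠂⠂⠂⠀
⠛⠂⠂⠂⣾⠂⠂⠂⠀
⠂⠿⠿⠿⠿⠂⠂⠂⠀
⠂⠂⠂⠂⠂⠂⠂⠂⠀
⠿⠿⠿⠿⠿⠂⠂⠂⠀
⠿⠿⠿⠿⠿⠂⠂⠶⠀

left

⠀⠀⠀⠀⠀⠀⠀⠀⠀
⠀⠀⠀⠀⠀⠀⠀⠀⠀
⠿⠿⠿⠿⠿⠿⠿⠿⠿
⠂⠂⠂⠂⠂⠂⠂⠂⠂
⠛⠛⠂⠂⣾⠂⠂⠂⠂
⠂⠂⠿⠿⠿⠿⠂⠂⠂
⠂⠂⠂⠂⠂⠂⠂⠂⠂
⠿⠿⠿⠿⠿⠿⠂⠂⠂
⠿⠿⠿⠿⠿⠿⠂⠂⠶

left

⠀⠀⠀⠀⠀⠀⠀⠀⠀
⠀⠀⠀⠀⠀⠀⠀⠀⠀
⠿⠿⠿⠿⠿⠿⠿⠿⠿
⠂⠂⠂⠂⠂⠂⠂⠂⠂
⠂⠛⠛⠂⣾⠂⠂⠂⠂
⠂⠂⠂⠿⠿⠿⠿⠂⠂
⠂⠂⠂⠂⠂⠂⠂⠂⠂
⠿⠿⠿⠿⠿⠿⠿⠂⠂
⠿⠿⠿⠿⠿⠿⠿⠂⠂

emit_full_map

⠿⠿⠿⠿⠿⠿⠿⠿⠿⠿
⠂⠂⠂⠂⠂⠂⠂⠂⠂⠂
⠂⠛⠛⠂⣾⠂⠂⠂⠂⠂
⠂⠂⠂⠿⠿⠿⠿⠂⠂⠂
⠂⠂⠂⠂⠂⠂⠂⠂⠂⠂
⠿⠿⠿⠿⠿⠿⠿⠂⠂⠂
⠿⠿⠿⠿⠿⠿⠿⠂⠂⠶

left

⠀⠀⠀⠀⠀⠀⠀⠀⠀
⠀⠀⠀⠀⠀⠀⠀⠀⠀
⠀⠿⠿⠿⠿⠿⠿⠿⠿
⠀⠂⠂⠂⠂⠂⠂⠂⠂
⠀⠂⠛⠛⣾⠂⠂⠂⠂
⠀⠂⠂⠂⠿⠿⠿⠿⠂
⠀⠂⠂⠂⠂⠂⠂⠂⠂
⠀⠿⠿⠿⠿⠿⠿⠿⠂
⠀⠿⠿⠿⠿⠿⠿⠿⠂

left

⠀⠀⠀⠀⠀⠀⠀⠀⠀
⠀⠀⠀⠀⠀⠀⠀⠀⠀
⠀⠀⠿⠿⠿⠿⠿⠿⠿
⠀⠀⠂⠂⠂⠂⠂⠂⠂
⠀⠀⠂⠛⣾⠂⠂⠂⠂
⠀⠀⠂⠂⠂⠿⠿⠿⠿
⠀⠀⠂⠂⠂⠂⠂⠂⠂
⠀⠀⠿⠿⠿⠿⠿⠿⠿
⠀⠀⠿⠿⠿⠿⠿⠿⠿

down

⠀⠀⠀⠀⠀⠀⠀⠀⠀
⠀⠀⠿⠿⠿⠿⠿⠿⠿
⠀⠀⠂⠂⠂⠂⠂⠂⠂
⠀⠀⠂⠛⠛⠂⠂⠂⠂
⠀⠀⠂⠂⣾⠿⠿⠿⠿
⠀⠀⠂⠂⠂⠂⠂⠂⠂
⠀⠀⠿⠿⠿⠿⠿⠿⠿
⠀⠀⠿⠿⠿⠿⠿⠿⠿
⠀⠀⠀⠀⠀⠀⠀⠀⠀

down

⠀⠀⠿⠿⠿⠿⠿⠿⠿
⠀⠀⠂⠂⠂⠂⠂⠂⠂
⠀⠀⠂⠛⠛⠂⠂⠂⠂
⠀⠀⠂⠂⠂⠿⠿⠿⠿
⠀⠀⠂⠂⣾⠂⠂⠂⠂
⠀⠀⠿⠿⠿⠿⠿⠿⠿
⠀⠀⠿⠿⠿⠿⠿⠿⠿
⠀⠀⠀⠀⠀⠀⠀⠀⠀
⠀⠀⠀⠀⠀⠀⠀⠀⠀

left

⠀⠀⠀⠿⠿⠿⠿⠿⠿
⠀⠀⠀⠂⠂⠂⠂⠂⠂
⠀⠀⠛⠂⠛⠛⠂⠂⠂
⠀⠀⠂⠂⠂⠂⠿⠿⠿
⠀⠀⠂⠂⣾⠂⠂⠂⠂
⠀⠀⠿⠿⠿⠿⠿⠿⠿
⠀⠀⠿⠿⠿⠿⠿⠿⠿
⠀⠀⠀⠀⠀⠀⠀⠀⠀
⠀⠀⠀⠀⠀⠀⠀⠀⠀

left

⠀⠀⠀⠀⠿⠿⠿⠿⠿
⠀⠀⠀⠀⠂⠂⠂⠂⠂
⠀⠀⠂⠛⠂⠛⠛⠂⠂
⠀⠀⠂⠂⠂⠂⠂⠿⠿
⠀⠀⠂⠂⣾⠂⠂⠂⠂
⠀⠀⠿⠿⠿⠿⠿⠿⠿
⠀⠀⠿⠿⠿⠿⠿⠿⠿
⠀⠀⠀⠀⠀⠀⠀⠀⠀
⠀⠀⠀⠀⠀⠀⠀⠀⠀

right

⠀⠀⠀⠿⠿⠿⠿⠿⠿
⠀⠀⠀⠂⠂⠂⠂⠂⠂
⠀⠂⠛⠂⠛⠛⠂⠂⠂
⠀⠂⠂⠂⠂⠂⠿⠿⠿
⠀⠂⠂⠂⣾⠂⠂⠂⠂
⠀⠿⠿⠿⠿⠿⠿⠿⠿
⠀⠿⠿⠿⠿⠿⠿⠿⠿
⠀⠀⠀⠀⠀⠀⠀⠀⠀
⠀⠀⠀⠀⠀⠀⠀⠀⠀

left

⠀⠀⠀⠀⠿⠿⠿⠿⠿
⠀⠀⠀⠀⠂⠂⠂⠂⠂
⠀⠀⠂⠛⠂⠛⠛⠂⠂
⠀⠀⠂⠂⠂⠂⠂⠿⠿
⠀⠀⠂⠂⣾⠂⠂⠂⠂
⠀⠀⠿⠿⠿⠿⠿⠿⠿
⠀⠀⠿⠿⠿⠿⠿⠿⠿
⠀⠀⠀⠀⠀⠀⠀⠀⠀
⠀⠀⠀⠀⠀⠀⠀⠀⠀

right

⠀⠀⠀⠿⠿⠿⠿⠿⠿
⠀⠀⠀⠂⠂⠂⠂⠂⠂
⠀⠂⠛⠂⠛⠛⠂⠂⠂
⠀⠂⠂⠂⠂⠂⠿⠿⠿
⠀⠂⠂⠂⣾⠂⠂⠂⠂
⠀⠿⠿⠿⠿⠿⠿⠿⠿
⠀⠿⠿⠿⠿⠿⠿⠿⠿
⠀⠀⠀⠀⠀⠀⠀⠀⠀
⠀⠀⠀⠀⠀⠀⠀⠀⠀

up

⠀⠀⠀⠀⠀⠀⠀⠀⠀
⠀⠀⠀⠿⠿⠿⠿⠿⠿
⠀⠀⠂⠂⠂⠂⠂⠂⠂
⠀⠂⠛⠂⠛⠛⠂⠂⠂
⠀⠂⠂⠂⣾⠂⠿⠿⠿
⠀⠂⠂⠂⠂⠂⠂⠂⠂
⠀⠿⠿⠿⠿⠿⠿⠿⠿
⠀⠿⠿⠿⠿⠿⠿⠿⠿
⠀⠀⠀⠀⠀⠀⠀⠀⠀

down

⠀⠀⠀⠿⠿⠿⠿⠿⠿
⠀⠀⠂⠂⠂⠂⠂⠂⠂
⠀⠂⠛⠂⠛⠛⠂⠂⠂
⠀⠂⠂⠂⠂⠂⠿⠿⠿
⠀⠂⠂⠂⣾⠂⠂⠂⠂
⠀⠿⠿⠿⠿⠿⠿⠿⠿
⠀⠿⠿⠿⠿⠿⠿⠿⠿
⠀⠀⠀⠀⠀⠀⠀⠀⠀
⠀⠀⠀⠀⠀⠀⠀⠀⠀

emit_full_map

⠀⠀⠿⠿⠿⠿⠿⠿⠿⠿⠿⠿
⠀⠂⠂⠂⠂⠂⠂⠂⠂⠂⠂⠂
⠂⠛⠂⠛⠛⠂⠂⠂⠂⠂⠂⠂
⠂⠂⠂⠂⠂⠿⠿⠿⠿⠂⠂⠂
⠂⠂⠂⣾⠂⠂⠂⠂⠂⠂⠂⠂
⠿⠿⠿⠿⠿⠿⠿⠿⠿⠂⠂⠂
⠿⠿⠿⠿⠿⠿⠿⠿⠿⠂⠂⠶

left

⠀⠀⠀⠀⠿⠿⠿⠿⠿
⠀⠀⠀⠂⠂⠂⠂⠂⠂
⠀⠀⠂⠛⠂⠛⠛⠂⠂
⠀⠀⠂⠂⠂⠂⠂⠿⠿
⠀⠀⠂⠂⣾⠂⠂⠂⠂
⠀⠀⠿⠿⠿⠿⠿⠿⠿
⠀⠀⠿⠿⠿⠿⠿⠿⠿
⠀⠀⠀⠀⠀⠀⠀⠀⠀
⠀⠀⠀⠀⠀⠀⠀⠀⠀

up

⠀⠀⠀⠀⠀⠀⠀⠀⠀
⠀⠀⠀⠀⠿⠿⠿⠿⠿
⠀⠀⠂⠂⠂⠂⠂⠂⠂
⠀⠀⠂⠛⠂⠛⠛⠂⠂
⠀⠀⠂⠂⣾⠂⠂⠿⠿
⠀⠀⠂⠂⠂⠂⠂⠂⠂
⠀⠀⠿⠿⠿⠿⠿⠿⠿
⠀⠀⠿⠿⠿⠿⠿⠿⠿
⠀⠀⠀⠀⠀⠀⠀⠀⠀

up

⠀⠀⠀⠀⠀⠀⠀⠀⠀
⠀⠀⠀⠀⠀⠀⠀⠀⠀
⠀⠀⠿⠿⠿⠿⠿⠿⠿
⠀⠀⠂⠂⠂⠂⠂⠂⠂
⠀⠀⠂⠛⣾⠛⠛⠂⠂
⠀⠀⠂⠂⠂⠂⠂⠿⠿
⠀⠀⠂⠂⠂⠂⠂⠂⠂
⠀⠀⠿⠿⠿⠿⠿⠿⠿
⠀⠀⠿⠿⠿⠿⠿⠿⠿

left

⠀⠀⠀⠀⠀⠀⠀⠀⠀
⠀⠀⠀⠀⠀⠀⠀⠀⠀
⠀⠀⠿⠿⠿⠿⠿⠿⠿
⠀⠀⠂⠂⠂⠂⠂⠂⠂
⠀⠀⠂⠂⣾⠂⠛⠛⠂
⠀⠀⠿⠂⠂⠂⠂⠂⠿
⠀⠀⠿⠂⠂⠂⠂⠂⠂
⠀⠀⠀⠿⠿⠿⠿⠿⠿
⠀⠀⠀⠿⠿⠿⠿⠿⠿

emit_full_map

⠿⠿⠿⠿⠿⠿⠿⠿⠿⠿⠿⠿⠿
⠂⠂⠂⠂⠂⠂⠂⠂⠂⠂⠂⠂⠂
⠂⠂⣾⠂⠛⠛⠂⠂⠂⠂⠂⠂⠂
⠿⠂⠂⠂⠂⠂⠿⠿⠿⠿⠂⠂⠂
⠿⠂⠂⠂⠂⠂⠂⠂⠂⠂⠂⠂⠂
⠀⠿⠿⠿⠿⠿⠿⠿⠿⠿⠂⠂⠂
⠀⠿⠿⠿⠿⠿⠿⠿⠿⠿⠂⠂⠶

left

⠀⠀⠀⠀⠀⠀⠀⠀⠀
⠀⠀⠀⠀⠀⠀⠀⠀⠀
⠀⠀⠿⠿⠿⠿⠿⠿⠿
⠀⠀⠂⠂⠂⠂⠂⠂⠂
⠀⠀⠂⠂⣾⠛⠂⠛⠛
⠀⠀⠂⠿⠂⠂⠂⠂⠂
⠀⠀⠂⠿⠂⠂⠂⠂⠂
⠀⠀⠀⠀⠿⠿⠿⠿⠿
⠀⠀⠀⠀⠿⠿⠿⠿⠿

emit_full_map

⠿⠿⠿⠿⠿⠿⠿⠿⠿⠿⠿⠿⠿⠿
⠂⠂⠂⠂⠂⠂⠂⠂⠂⠂⠂⠂⠂⠂
⠂⠂⣾⠛⠂⠛⠛⠂⠂⠂⠂⠂⠂⠂
⠂⠿⠂⠂⠂⠂⠂⠿⠿⠿⠿⠂⠂⠂
⠂⠿⠂⠂⠂⠂⠂⠂⠂⠂⠂⠂⠂⠂
⠀⠀⠿⠿⠿⠿⠿⠿⠿⠿⠿⠂⠂⠂
⠀⠀⠿⠿⠿⠿⠿⠿⠿⠿⠿⠂⠂⠶


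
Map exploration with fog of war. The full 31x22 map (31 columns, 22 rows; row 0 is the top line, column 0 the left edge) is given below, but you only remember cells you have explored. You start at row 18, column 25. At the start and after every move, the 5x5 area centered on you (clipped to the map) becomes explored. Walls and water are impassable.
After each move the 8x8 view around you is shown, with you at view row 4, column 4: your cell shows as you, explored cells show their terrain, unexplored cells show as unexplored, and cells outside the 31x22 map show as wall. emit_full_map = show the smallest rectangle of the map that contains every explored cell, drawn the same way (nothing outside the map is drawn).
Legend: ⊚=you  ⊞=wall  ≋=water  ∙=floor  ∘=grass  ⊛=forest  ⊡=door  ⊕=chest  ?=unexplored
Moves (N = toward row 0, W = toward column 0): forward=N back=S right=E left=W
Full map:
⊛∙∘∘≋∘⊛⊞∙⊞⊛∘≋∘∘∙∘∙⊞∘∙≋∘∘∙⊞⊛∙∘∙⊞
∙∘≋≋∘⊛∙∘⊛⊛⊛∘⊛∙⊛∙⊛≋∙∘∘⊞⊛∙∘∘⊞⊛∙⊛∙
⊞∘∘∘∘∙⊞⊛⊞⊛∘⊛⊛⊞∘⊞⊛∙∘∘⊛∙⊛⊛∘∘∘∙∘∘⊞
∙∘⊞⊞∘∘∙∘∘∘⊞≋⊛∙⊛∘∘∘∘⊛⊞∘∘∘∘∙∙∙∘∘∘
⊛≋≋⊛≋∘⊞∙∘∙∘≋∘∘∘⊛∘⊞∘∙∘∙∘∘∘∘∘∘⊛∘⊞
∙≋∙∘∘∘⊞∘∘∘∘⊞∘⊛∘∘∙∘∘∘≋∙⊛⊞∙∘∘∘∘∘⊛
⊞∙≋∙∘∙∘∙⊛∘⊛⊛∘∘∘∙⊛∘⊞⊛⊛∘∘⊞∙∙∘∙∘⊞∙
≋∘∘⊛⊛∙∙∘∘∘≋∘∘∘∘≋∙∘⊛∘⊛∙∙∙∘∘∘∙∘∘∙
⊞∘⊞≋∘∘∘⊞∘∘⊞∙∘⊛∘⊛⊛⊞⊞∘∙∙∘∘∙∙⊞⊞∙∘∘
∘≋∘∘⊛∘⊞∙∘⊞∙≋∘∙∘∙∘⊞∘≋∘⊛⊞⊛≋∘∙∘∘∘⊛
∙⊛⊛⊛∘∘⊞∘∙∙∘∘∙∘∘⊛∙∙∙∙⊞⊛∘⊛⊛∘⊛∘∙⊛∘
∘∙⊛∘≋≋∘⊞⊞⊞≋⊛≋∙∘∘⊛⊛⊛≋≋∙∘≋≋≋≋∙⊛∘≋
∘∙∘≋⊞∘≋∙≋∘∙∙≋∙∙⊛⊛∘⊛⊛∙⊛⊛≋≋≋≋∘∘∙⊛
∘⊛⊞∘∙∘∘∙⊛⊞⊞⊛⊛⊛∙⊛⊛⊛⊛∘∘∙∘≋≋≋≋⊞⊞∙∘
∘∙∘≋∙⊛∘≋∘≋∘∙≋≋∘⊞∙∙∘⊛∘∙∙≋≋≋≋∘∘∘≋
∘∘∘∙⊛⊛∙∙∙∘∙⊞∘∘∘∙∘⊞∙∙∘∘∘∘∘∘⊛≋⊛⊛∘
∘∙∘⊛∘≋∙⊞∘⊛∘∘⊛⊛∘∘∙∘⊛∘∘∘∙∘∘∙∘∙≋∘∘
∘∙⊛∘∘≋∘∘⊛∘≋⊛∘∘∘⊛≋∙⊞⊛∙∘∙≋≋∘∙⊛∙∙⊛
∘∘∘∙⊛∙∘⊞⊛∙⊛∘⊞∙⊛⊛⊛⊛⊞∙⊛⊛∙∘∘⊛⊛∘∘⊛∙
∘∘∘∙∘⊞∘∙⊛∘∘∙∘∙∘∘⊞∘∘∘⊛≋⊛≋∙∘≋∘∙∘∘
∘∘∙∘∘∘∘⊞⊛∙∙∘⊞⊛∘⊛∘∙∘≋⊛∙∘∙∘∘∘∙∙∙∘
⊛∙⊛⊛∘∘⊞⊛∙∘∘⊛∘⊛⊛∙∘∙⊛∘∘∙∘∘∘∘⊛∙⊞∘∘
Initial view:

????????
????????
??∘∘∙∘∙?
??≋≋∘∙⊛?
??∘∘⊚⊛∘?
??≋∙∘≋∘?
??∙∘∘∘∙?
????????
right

????????
????????
?∘∘∙∘∙≋?
?≋≋∘∙⊛∙?
?∘∘⊛⊚∘∘?
?≋∙∘≋∘∙?
?∙∘∘∘∙∙?
????????

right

????????
????????
∘∘∙∘∙≋∘?
≋≋∘∙⊛∙∙?
∘∘⊛⊛⊚∘⊛?
≋∙∘≋∘∙∘?
∙∘∘∘∙∙∙?
????????

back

????????
∘∘∙∘∙≋∘?
≋≋∘∙⊛∙∙?
∘∘⊛⊛∘∘⊛?
≋∙∘≋⊚∙∘?
∙∘∘∘∙∙∙?
??∘⊛∙⊞∘?
⊞⊞⊞⊞⊞⊞⊞⊞

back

∘∘∙∘∙≋∘?
≋≋∘∙⊛∙∙?
∘∘⊛⊛∘∘⊛?
≋∙∘≋∘∙∘?
∙∘∘∘⊚∙∙?
??∘⊛∙⊞∘?
⊞⊞⊞⊞⊞⊞⊞⊞
⊞⊞⊞⊞⊞⊞⊞⊞

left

?∘∘∙∘∙≋∘
?≋≋∘∙⊛∙∙
?∘∘⊛⊛∘∘⊛
?≋∙∘≋∘∙∘
?∙∘∘⊚∙∙∙
??∘∘⊛∙⊞∘
⊞⊞⊞⊞⊞⊞⊞⊞
⊞⊞⊞⊞⊞⊞⊞⊞

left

??∘∘∙∘∙≋
??≋≋∘∙⊛∙
??∘∘⊛⊛∘∘
??≋∙∘≋∘∙
??∙∘⊚∘∙∙
??∘∘∘⊛∙⊞
⊞⊞⊞⊞⊞⊞⊞⊞
⊞⊞⊞⊞⊞⊞⊞⊞

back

??≋≋∘∙⊛∙
??∘∘⊛⊛∘∘
??≋∙∘≋∘∙
??∙∘∘∘∙∙
??∘∘⊚⊛∙⊞
⊞⊞⊞⊞⊞⊞⊞⊞
⊞⊞⊞⊞⊞⊞⊞⊞
⊞⊞⊞⊞⊞⊞⊞⊞

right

?≋≋∘∙⊛∙∙
?∘∘⊛⊛∘∘⊛
?≋∙∘≋∘∙∘
?∙∘∘∘∙∙∙
?∘∘∘⊚∙⊞∘
⊞⊞⊞⊞⊞⊞⊞⊞
⊞⊞⊞⊞⊞⊞⊞⊞
⊞⊞⊞⊞⊞⊞⊞⊞

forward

?∘∘∙∘∙≋∘
?≋≋∘∙⊛∙∙
?∘∘⊛⊛∘∘⊛
?≋∙∘≋∘∙∘
?∙∘∘⊚∙∙∙
?∘∘∘⊛∙⊞∘
⊞⊞⊞⊞⊞⊞⊞⊞
⊞⊞⊞⊞⊞⊞⊞⊞

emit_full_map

∘∘∙∘∙≋∘
≋≋∘∙⊛∙∙
∘∘⊛⊛∘∘⊛
≋∙∘≋∘∙∘
∙∘∘⊚∙∙∙
∘∘∘⊛∙⊞∘

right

∘∘∙∘∙≋∘?
≋≋∘∙⊛∙∙?
∘∘⊛⊛∘∘⊛?
≋∙∘≋∘∙∘?
∙∘∘∘⊚∙∙?
∘∘∘⊛∙⊞∘?
⊞⊞⊞⊞⊞⊞⊞⊞
⊞⊞⊞⊞⊞⊞⊞⊞

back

≋≋∘∙⊛∙∙?
∘∘⊛⊛∘∘⊛?
≋∙∘≋∘∙∘?
∙∘∘∘∙∙∙?
∘∘∘⊛⊚⊞∘?
⊞⊞⊞⊞⊞⊞⊞⊞
⊞⊞⊞⊞⊞⊞⊞⊞
⊞⊞⊞⊞⊞⊞⊞⊞

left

?≋≋∘∙⊛∙∙
?∘∘⊛⊛∘∘⊛
?≋∙∘≋∘∙∘
?∙∘∘∘∙∙∙
?∘∘∘⊚∙⊞∘
⊞⊞⊞⊞⊞⊞⊞⊞
⊞⊞⊞⊞⊞⊞⊞⊞
⊞⊞⊞⊞⊞⊞⊞⊞

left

??≋≋∘∙⊛∙
??∘∘⊛⊛∘∘
??≋∙∘≋∘∙
??∙∘∘∘∙∙
??∘∘⊚⊛∙⊞
⊞⊞⊞⊞⊞⊞⊞⊞
⊞⊞⊞⊞⊞⊞⊞⊞
⊞⊞⊞⊞⊞⊞⊞⊞

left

???≋≋∘∙⊛
???∘∘⊛⊛∘
??⊛≋∙∘≋∘
??∘∙∘∘∘∙
??∘∘⊚∘⊛∙
⊞⊞⊞⊞⊞⊞⊞⊞
⊞⊞⊞⊞⊞⊞⊞⊞
⊞⊞⊞⊞⊞⊞⊞⊞

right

??≋≋∘∙⊛∙
??∘∘⊛⊛∘∘
?⊛≋∙∘≋∘∙
?∘∙∘∘∘∙∙
?∘∘∘⊚⊛∙⊞
⊞⊞⊞⊞⊞⊞⊞⊞
⊞⊞⊞⊞⊞⊞⊞⊞
⊞⊞⊞⊞⊞⊞⊞⊞

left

???≋≋∘∙⊛
???∘∘⊛⊛∘
??⊛≋∙∘≋∘
??∘∙∘∘∘∙
??∘∘⊚∘⊛∙
⊞⊞⊞⊞⊞⊞⊞⊞
⊞⊞⊞⊞⊞⊞⊞⊞
⊞⊞⊞⊞⊞⊞⊞⊞

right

??≋≋∘∙⊛∙
??∘∘⊛⊛∘∘
?⊛≋∙∘≋∘∙
?∘∙∘∘∘∙∙
?∘∘∘⊚⊛∙⊞
⊞⊞⊞⊞⊞⊞⊞⊞
⊞⊞⊞⊞⊞⊞⊞⊞
⊞⊞⊞⊞⊞⊞⊞⊞

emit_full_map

?∘∘∙∘∙≋∘
?≋≋∘∙⊛∙∙
?∘∘⊛⊛∘∘⊛
⊛≋∙∘≋∘∙∘
∘∙∘∘∘∙∙∙
∘∘∘⊚⊛∙⊞∘


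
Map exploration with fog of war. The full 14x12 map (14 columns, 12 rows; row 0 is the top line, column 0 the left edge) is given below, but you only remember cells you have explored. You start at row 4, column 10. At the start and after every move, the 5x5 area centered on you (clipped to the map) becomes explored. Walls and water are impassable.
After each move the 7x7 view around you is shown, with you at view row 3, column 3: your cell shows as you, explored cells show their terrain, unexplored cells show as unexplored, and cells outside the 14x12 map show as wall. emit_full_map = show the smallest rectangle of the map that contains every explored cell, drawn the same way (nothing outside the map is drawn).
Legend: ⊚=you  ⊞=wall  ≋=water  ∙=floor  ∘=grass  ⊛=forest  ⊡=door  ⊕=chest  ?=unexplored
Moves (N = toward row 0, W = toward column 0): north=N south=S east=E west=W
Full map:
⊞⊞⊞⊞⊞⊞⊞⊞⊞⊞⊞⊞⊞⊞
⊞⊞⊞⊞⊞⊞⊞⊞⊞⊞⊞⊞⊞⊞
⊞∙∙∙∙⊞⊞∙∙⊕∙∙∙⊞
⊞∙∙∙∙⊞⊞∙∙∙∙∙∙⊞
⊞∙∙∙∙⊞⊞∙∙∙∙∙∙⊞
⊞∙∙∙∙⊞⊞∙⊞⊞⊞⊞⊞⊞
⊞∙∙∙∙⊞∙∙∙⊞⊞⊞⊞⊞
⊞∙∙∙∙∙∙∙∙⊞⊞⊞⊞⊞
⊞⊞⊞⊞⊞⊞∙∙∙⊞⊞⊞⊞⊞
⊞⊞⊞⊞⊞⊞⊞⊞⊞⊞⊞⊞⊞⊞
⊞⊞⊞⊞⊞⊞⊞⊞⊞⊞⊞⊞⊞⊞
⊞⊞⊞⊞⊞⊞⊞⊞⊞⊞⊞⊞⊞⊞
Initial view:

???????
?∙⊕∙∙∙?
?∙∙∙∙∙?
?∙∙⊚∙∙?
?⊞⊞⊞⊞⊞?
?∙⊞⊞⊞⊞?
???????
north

???????
?⊞⊞⊞⊞⊞?
?∙⊕∙∙∙?
?∙∙⊚∙∙?
?∙∙∙∙∙?
?⊞⊞⊞⊞⊞?
?∙⊞⊞⊞⊞?

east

??????⊞
⊞⊞⊞⊞⊞⊞⊞
∙⊕∙∙∙⊞⊞
∙∙∙⊚∙⊞⊞
∙∙∙∙∙⊞⊞
⊞⊞⊞⊞⊞⊞⊞
∙⊞⊞⊞⊞?⊞

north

⊞⊞⊞⊞⊞⊞⊞
?⊞⊞⊞⊞⊞⊞
⊞⊞⊞⊞⊞⊞⊞
∙⊕∙⊚∙⊞⊞
∙∙∙∙∙⊞⊞
∙∙∙∙∙⊞⊞
⊞⊞⊞⊞⊞⊞⊞

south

?⊞⊞⊞⊞⊞⊞
⊞⊞⊞⊞⊞⊞⊞
∙⊕∙∙∙⊞⊞
∙∙∙⊚∙⊞⊞
∙∙∙∙∙⊞⊞
⊞⊞⊞⊞⊞⊞⊞
∙⊞⊞⊞⊞?⊞

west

??⊞⊞⊞⊞⊞
?⊞⊞⊞⊞⊞⊞
?∙⊕∙∙∙⊞
?∙∙⊚∙∙⊞
?∙∙∙∙∙⊞
?⊞⊞⊞⊞⊞⊞
?∙⊞⊞⊞⊞?

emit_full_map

?⊞⊞⊞⊞⊞
⊞⊞⊞⊞⊞⊞
∙⊕∙∙∙⊞
∙∙⊚∙∙⊞
∙∙∙∙∙⊞
⊞⊞⊞⊞⊞⊞
∙⊞⊞⊞⊞?

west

???⊞⊞⊞⊞
?⊞⊞⊞⊞⊞⊞
?∙∙⊕∙∙∙
?∙∙⊚∙∙∙
?∙∙∙∙∙∙
?∙⊞⊞⊞⊞⊞
??∙⊞⊞⊞⊞

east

??⊞⊞⊞⊞⊞
⊞⊞⊞⊞⊞⊞⊞
∙∙⊕∙∙∙⊞
∙∙∙⊚∙∙⊞
∙∙∙∙∙∙⊞
∙⊞⊞⊞⊞⊞⊞
?∙⊞⊞⊞⊞?

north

⊞⊞⊞⊞⊞⊞⊞
?⊞⊞⊞⊞⊞⊞
⊞⊞⊞⊞⊞⊞⊞
∙∙⊕⊚∙∙⊞
∙∙∙∙∙∙⊞
∙∙∙∙∙∙⊞
∙⊞⊞⊞⊞⊞⊞

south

?⊞⊞⊞⊞⊞⊞
⊞⊞⊞⊞⊞⊞⊞
∙∙⊕∙∙∙⊞
∙∙∙⊚∙∙⊞
∙∙∙∙∙∙⊞
∙⊞⊞⊞⊞⊞⊞
?∙⊞⊞⊞⊞?

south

⊞⊞⊞⊞⊞⊞⊞
∙∙⊕∙∙∙⊞
∙∙∙∙∙∙⊞
∙∙∙⊚∙∙⊞
∙⊞⊞⊞⊞⊞⊞
?∙⊞⊞⊞⊞?
???????

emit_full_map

?⊞⊞⊞⊞⊞⊞
⊞⊞⊞⊞⊞⊞⊞
∙∙⊕∙∙∙⊞
∙∙∙∙∙∙⊞
∙∙∙⊚∙∙⊞
∙⊞⊞⊞⊞⊞⊞
?∙⊞⊞⊞⊞?


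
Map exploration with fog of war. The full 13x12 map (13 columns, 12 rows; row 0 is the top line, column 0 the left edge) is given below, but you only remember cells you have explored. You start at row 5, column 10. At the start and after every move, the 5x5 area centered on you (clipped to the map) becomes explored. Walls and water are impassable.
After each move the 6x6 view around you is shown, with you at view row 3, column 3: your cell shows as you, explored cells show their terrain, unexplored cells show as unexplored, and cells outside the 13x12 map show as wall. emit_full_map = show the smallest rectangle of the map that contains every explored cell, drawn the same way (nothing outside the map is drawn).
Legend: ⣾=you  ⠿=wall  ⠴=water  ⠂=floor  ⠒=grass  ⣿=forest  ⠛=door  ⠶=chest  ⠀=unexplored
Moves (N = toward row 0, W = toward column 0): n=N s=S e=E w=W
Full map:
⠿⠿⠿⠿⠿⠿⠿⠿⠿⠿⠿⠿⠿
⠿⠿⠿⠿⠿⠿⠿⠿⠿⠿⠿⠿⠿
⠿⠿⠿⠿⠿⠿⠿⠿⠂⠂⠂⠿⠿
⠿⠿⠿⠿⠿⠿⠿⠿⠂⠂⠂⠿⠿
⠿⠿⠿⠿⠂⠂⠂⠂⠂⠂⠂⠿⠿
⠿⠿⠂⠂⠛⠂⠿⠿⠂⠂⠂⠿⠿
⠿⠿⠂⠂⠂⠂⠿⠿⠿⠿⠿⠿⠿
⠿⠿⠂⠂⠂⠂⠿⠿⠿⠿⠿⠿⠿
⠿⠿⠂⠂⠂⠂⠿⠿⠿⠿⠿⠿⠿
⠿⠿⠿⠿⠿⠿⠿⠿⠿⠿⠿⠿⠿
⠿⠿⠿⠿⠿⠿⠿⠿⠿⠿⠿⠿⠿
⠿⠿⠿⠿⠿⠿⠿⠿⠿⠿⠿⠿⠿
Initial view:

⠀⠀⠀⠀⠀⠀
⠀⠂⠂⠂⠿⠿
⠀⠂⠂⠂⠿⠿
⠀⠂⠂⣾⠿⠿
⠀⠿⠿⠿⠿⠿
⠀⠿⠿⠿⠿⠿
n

⠀⠀⠀⠀⠀⠀
⠀⠂⠂⠂⠿⠿
⠀⠂⠂⠂⠿⠿
⠀⠂⠂⣾⠿⠿
⠀⠂⠂⠂⠿⠿
⠀⠿⠿⠿⠿⠿

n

⠀⠀⠀⠀⠀⠀
⠀⠿⠿⠿⠿⠿
⠀⠂⠂⠂⠿⠿
⠀⠂⠂⣾⠿⠿
⠀⠂⠂⠂⠿⠿
⠀⠂⠂⠂⠿⠿

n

⠿⠿⠿⠿⠿⠿
⠀⠿⠿⠿⠿⠿
⠀⠿⠿⠿⠿⠿
⠀⠂⠂⣾⠿⠿
⠀⠂⠂⠂⠿⠿
⠀⠂⠂⠂⠿⠿

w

⠿⠿⠿⠿⠿⠿
⠀⠿⠿⠿⠿⠿
⠀⠿⠿⠿⠿⠿
⠀⠿⠂⣾⠂⠿
⠀⠿⠂⠂⠂⠿
⠀⠂⠂⠂⠂⠿

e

⠿⠿⠿⠿⠿⠿
⠿⠿⠿⠿⠿⠿
⠿⠿⠿⠿⠿⠿
⠿⠂⠂⣾⠿⠿
⠿⠂⠂⠂⠿⠿
⠂⠂⠂⠂⠿⠿

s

⠿⠿⠿⠿⠿⠿
⠿⠿⠿⠿⠿⠿
⠿⠂⠂⠂⠿⠿
⠿⠂⠂⣾⠿⠿
⠂⠂⠂⠂⠿⠿
⠀⠂⠂⠂⠿⠿

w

⠀⠿⠿⠿⠿⠿
⠀⠿⠿⠿⠿⠿
⠀⠿⠂⠂⠂⠿
⠀⠿⠂⣾⠂⠿
⠀⠂⠂⠂⠂⠿
⠀⠿⠂⠂⠂⠿

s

⠀⠿⠿⠿⠿⠿
⠀⠿⠂⠂⠂⠿
⠀⠿⠂⠂⠂⠿
⠀⠂⠂⣾⠂⠿
⠀⠿⠂⠂⠂⠿
⠀⠿⠿⠿⠿⠿

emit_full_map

⠿⠿⠿⠿⠿⠿
⠿⠿⠿⠿⠿⠿
⠿⠂⠂⠂⠿⠿
⠿⠂⠂⠂⠿⠿
⠂⠂⣾⠂⠿⠿
⠿⠂⠂⠂⠿⠿
⠿⠿⠿⠿⠿⠿
⠀⠿⠿⠿⠿⠿


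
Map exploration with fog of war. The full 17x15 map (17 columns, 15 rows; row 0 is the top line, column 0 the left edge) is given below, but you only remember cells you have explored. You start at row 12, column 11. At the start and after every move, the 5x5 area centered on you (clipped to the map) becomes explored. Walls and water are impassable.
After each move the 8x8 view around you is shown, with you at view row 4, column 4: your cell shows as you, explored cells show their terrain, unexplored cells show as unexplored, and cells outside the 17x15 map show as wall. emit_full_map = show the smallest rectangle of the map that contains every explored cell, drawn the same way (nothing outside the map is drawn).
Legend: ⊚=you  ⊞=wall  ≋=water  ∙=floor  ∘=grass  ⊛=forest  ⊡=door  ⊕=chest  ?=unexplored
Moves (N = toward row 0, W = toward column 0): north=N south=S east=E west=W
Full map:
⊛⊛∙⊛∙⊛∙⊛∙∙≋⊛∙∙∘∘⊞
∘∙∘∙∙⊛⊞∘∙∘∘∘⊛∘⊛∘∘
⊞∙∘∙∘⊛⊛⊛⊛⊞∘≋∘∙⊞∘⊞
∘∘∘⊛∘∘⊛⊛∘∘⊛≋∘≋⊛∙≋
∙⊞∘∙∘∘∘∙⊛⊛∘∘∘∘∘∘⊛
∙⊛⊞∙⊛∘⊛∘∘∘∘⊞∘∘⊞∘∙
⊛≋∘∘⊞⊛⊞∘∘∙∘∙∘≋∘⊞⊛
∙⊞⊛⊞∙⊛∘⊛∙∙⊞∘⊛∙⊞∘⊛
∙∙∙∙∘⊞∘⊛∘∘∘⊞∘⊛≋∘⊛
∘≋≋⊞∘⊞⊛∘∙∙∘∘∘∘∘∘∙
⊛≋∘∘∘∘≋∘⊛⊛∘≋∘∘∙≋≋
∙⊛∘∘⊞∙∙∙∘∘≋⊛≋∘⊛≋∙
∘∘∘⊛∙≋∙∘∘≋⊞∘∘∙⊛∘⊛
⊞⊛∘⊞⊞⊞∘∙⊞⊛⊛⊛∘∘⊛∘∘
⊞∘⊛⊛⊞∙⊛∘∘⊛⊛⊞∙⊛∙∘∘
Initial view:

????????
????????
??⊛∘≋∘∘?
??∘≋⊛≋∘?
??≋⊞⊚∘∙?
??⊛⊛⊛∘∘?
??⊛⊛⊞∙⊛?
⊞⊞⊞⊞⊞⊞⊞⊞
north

????????
????????
??∙∘∘∘∘?
??⊛∘≋∘∘?
??∘≋⊚≋∘?
??≋⊞∘∘∙?
??⊛⊛⊛∘∘?
??⊛⊛⊞∙⊛?

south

????????
??∙∘∘∘∘?
??⊛∘≋∘∘?
??∘≋⊛≋∘?
??≋⊞⊚∘∙?
??⊛⊛⊛∘∘?
??⊛⊛⊞∙⊛?
⊞⊞⊞⊞⊞⊞⊞⊞

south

??∙∘∘∘∘?
??⊛∘≋∘∘?
??∘≋⊛≋∘?
??≋⊞∘∘∙?
??⊛⊛⊚∘∘?
??⊛⊛⊞∙⊛?
⊞⊞⊞⊞⊞⊞⊞⊞
⊞⊞⊞⊞⊞⊞⊞⊞

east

?∙∘∘∘∘??
?⊛∘≋∘∘??
?∘≋⊛≋∘⊛?
?≋⊞∘∘∙⊛?
?⊛⊛⊛⊚∘⊛?
?⊛⊛⊞∙⊛∙?
⊞⊞⊞⊞⊞⊞⊞⊞
⊞⊞⊞⊞⊞⊞⊞⊞

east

∙∘∘∘∘???
⊛∘≋∘∘???
∘≋⊛≋∘⊛≋?
≋⊞∘∘∙⊛∘?
⊛⊛⊛∘⊚⊛∘?
⊛⊛⊞∙⊛∙∘?
⊞⊞⊞⊞⊞⊞⊞⊞
⊞⊞⊞⊞⊞⊞⊞⊞

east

∘∘∘∘???⊞
∘≋∘∘???⊞
≋⊛≋∘⊛≋∙⊞
⊞∘∘∙⊛∘⊛⊞
⊛⊛∘∘⊚∘∘⊞
⊛⊞∙⊛∙∘∘⊞
⊞⊞⊞⊞⊞⊞⊞⊞
⊞⊞⊞⊞⊞⊞⊞⊞

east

∘∘∘???⊞⊞
≋∘∘???⊞⊞
⊛≋∘⊛≋∙⊞⊞
∘∘∙⊛∘⊛⊞⊞
⊛∘∘⊛⊚∘⊞⊞
⊞∙⊛∙∘∘⊞⊞
⊞⊞⊞⊞⊞⊞⊞⊞
⊞⊞⊞⊞⊞⊞⊞⊞

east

∘∘???⊞⊞⊞
∘∘???⊞⊞⊞
≋∘⊛≋∙⊞⊞⊞
∘∙⊛∘⊛⊞⊞⊞
∘∘⊛∘⊚⊞⊞⊞
∙⊛∙∘∘⊞⊞⊞
⊞⊞⊞⊞⊞⊞⊞⊞
⊞⊞⊞⊞⊞⊞⊞⊞

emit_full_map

∙∘∘∘∘???
⊛∘≋∘∘???
∘≋⊛≋∘⊛≋∙
≋⊞∘∘∙⊛∘⊛
⊛⊛⊛∘∘⊛∘⊚
⊛⊛⊞∙⊛∙∘∘

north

?????⊞⊞⊞
∘∘???⊞⊞⊞
∘∘∙≋≋⊞⊞⊞
≋∘⊛≋∙⊞⊞⊞
∘∙⊛∘⊚⊞⊞⊞
∘∘⊛∘∘⊞⊞⊞
∙⊛∙∘∘⊞⊞⊞
⊞⊞⊞⊞⊞⊞⊞⊞

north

?????⊞⊞⊞
?????⊞⊞⊞
∘∘∘∘∙⊞⊞⊞
∘∘∙≋≋⊞⊞⊞
≋∘⊛≋⊚⊞⊞⊞
∘∙⊛∘⊛⊞⊞⊞
∘∘⊛∘∘⊞⊞⊞
∙⊛∙∘∘⊞⊞⊞

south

?????⊞⊞⊞
∘∘∘∘∙⊞⊞⊞
∘∘∙≋≋⊞⊞⊞
≋∘⊛≋∙⊞⊞⊞
∘∙⊛∘⊚⊞⊞⊞
∘∘⊛∘∘⊞⊞⊞
∙⊛∙∘∘⊞⊞⊞
⊞⊞⊞⊞⊞⊞⊞⊞

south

∘∘∘∘∙⊞⊞⊞
∘∘∙≋≋⊞⊞⊞
≋∘⊛≋∙⊞⊞⊞
∘∙⊛∘⊛⊞⊞⊞
∘∘⊛∘⊚⊞⊞⊞
∙⊛∙∘∘⊞⊞⊞
⊞⊞⊞⊞⊞⊞⊞⊞
⊞⊞⊞⊞⊞⊞⊞⊞

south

∘∘∙≋≋⊞⊞⊞
≋∘⊛≋∙⊞⊞⊞
∘∙⊛∘⊛⊞⊞⊞
∘∘⊛∘∘⊞⊞⊞
∙⊛∙∘⊚⊞⊞⊞
⊞⊞⊞⊞⊞⊞⊞⊞
⊞⊞⊞⊞⊞⊞⊞⊞
⊞⊞⊞⊞⊞⊞⊞⊞

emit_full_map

∙∘∘∘∘∘∘∙
⊛∘≋∘∘∙≋≋
∘≋⊛≋∘⊛≋∙
≋⊞∘∘∙⊛∘⊛
⊛⊛⊛∘∘⊛∘∘
⊛⊛⊞∙⊛∙∘⊚


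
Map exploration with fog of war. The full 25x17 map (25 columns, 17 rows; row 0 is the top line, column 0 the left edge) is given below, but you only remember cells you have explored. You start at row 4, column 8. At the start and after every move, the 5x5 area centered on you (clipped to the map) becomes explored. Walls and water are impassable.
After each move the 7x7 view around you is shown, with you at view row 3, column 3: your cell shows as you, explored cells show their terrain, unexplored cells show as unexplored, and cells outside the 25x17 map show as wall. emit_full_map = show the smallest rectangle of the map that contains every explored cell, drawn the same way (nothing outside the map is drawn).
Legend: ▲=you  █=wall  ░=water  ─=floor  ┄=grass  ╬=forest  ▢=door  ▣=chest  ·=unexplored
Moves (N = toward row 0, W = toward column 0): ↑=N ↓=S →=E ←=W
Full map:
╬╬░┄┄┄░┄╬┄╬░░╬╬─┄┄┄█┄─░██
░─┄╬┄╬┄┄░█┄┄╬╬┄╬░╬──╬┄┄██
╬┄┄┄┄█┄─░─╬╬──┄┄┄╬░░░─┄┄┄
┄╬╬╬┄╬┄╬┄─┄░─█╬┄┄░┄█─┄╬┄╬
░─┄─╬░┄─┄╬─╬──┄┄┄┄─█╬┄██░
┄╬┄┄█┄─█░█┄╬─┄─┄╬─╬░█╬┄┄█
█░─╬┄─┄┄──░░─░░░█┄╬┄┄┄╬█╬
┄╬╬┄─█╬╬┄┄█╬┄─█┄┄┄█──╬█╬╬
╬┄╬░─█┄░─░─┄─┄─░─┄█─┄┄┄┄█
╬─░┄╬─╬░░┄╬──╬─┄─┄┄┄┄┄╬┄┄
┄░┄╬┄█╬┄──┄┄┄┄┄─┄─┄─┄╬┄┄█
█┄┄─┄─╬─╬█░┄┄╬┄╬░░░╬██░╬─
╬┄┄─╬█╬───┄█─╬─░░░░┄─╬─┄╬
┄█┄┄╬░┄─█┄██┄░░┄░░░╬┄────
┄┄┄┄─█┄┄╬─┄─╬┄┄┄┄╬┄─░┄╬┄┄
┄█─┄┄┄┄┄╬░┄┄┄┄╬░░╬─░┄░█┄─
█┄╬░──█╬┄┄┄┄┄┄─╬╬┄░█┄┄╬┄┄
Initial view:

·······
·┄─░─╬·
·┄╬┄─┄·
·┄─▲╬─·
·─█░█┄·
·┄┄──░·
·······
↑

·······
·┄┄░█┄·
·┄─░─╬·
·┄╬▲─┄·
·┄─┄╬─·
·─█░█┄·
·┄┄──░·

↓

·┄┄░█┄·
·┄─░─╬·
·┄╬┄─┄·
·┄─▲╬─·
·─█░█┄·
·┄┄──░·
·······

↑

·······
·┄┄░█┄·
·┄─░─╬·
·┄╬▲─┄·
·┄─┄╬─·
·─█░█┄·
·┄┄──░·

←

·······
·╬┄┄░█┄
·█┄─░─╬
·╬┄▲┄─┄
·░┄─┄╬─
·┄─█░█┄
··┄┄──░

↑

███████
·┄░┄╬┄·
·╬┄┄░█┄
·█┄▲░─╬
·╬┄╬┄─┄
·░┄─┄╬─
·┄─█░█┄

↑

███████
███████
·┄░┄╬┄·
·╬┄▲░█┄
·█┄─░─╬
·╬┄╬┄─┄
·░┄─┄╬─

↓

███████
·┄░┄╬┄·
·╬┄┄░█┄
·█┄▲░─╬
·╬┄╬┄─┄
·░┄─┄╬─
·┄─█░█┄

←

███████
·┄┄░┄╬┄
·┄╬┄┄░█
·┄█▲─░─
·┄╬┄╬┄─
·╬░┄─┄╬
··┄─█░█

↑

███████
███████
·┄┄░┄╬┄
·┄╬▲┄░█
·┄█┄─░─
·┄╬┄╬┄─
·╬░┄─┄╬

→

███████
███████
┄┄░┄╬┄·
┄╬┄▲░█┄
┄█┄─░─╬
┄╬┄╬┄─┄
╬░┄─┄╬─

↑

███████
███████
███████
┄┄░▲╬┄·
┄╬┄┄░█┄
┄█┄─░─╬
┄╬┄╬┄─┄

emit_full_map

┄┄░▲╬┄·
┄╬┄┄░█┄
┄█┄─░─╬
┄╬┄╬┄─┄
╬░┄─┄╬─
·┄─█░█┄
··┄┄──░

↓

███████
███████
┄┄░┄╬┄·
┄╬┄▲░█┄
┄█┄─░─╬
┄╬┄╬┄─┄
╬░┄─┄╬─

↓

███████
┄┄░┄╬┄·
┄╬┄┄░█┄
┄█┄▲░─╬
┄╬┄╬┄─┄
╬░┄─┄╬─
·┄─█░█┄

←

███████
·┄┄░┄╬┄
·┄╬┄┄░█
·┄█▲─░─
·┄╬┄╬┄─
·╬░┄─┄╬
··┄─█░█

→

███████
┄┄░┄╬┄·
┄╬┄┄░█┄
┄█┄▲░─╬
┄╬┄╬┄─┄
╬░┄─┄╬─
·┄─█░█┄

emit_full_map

┄┄░┄╬┄·
┄╬┄┄░█┄
┄█┄▲░─╬
┄╬┄╬┄─┄
╬░┄─┄╬─
·┄─█░█┄
··┄┄──░


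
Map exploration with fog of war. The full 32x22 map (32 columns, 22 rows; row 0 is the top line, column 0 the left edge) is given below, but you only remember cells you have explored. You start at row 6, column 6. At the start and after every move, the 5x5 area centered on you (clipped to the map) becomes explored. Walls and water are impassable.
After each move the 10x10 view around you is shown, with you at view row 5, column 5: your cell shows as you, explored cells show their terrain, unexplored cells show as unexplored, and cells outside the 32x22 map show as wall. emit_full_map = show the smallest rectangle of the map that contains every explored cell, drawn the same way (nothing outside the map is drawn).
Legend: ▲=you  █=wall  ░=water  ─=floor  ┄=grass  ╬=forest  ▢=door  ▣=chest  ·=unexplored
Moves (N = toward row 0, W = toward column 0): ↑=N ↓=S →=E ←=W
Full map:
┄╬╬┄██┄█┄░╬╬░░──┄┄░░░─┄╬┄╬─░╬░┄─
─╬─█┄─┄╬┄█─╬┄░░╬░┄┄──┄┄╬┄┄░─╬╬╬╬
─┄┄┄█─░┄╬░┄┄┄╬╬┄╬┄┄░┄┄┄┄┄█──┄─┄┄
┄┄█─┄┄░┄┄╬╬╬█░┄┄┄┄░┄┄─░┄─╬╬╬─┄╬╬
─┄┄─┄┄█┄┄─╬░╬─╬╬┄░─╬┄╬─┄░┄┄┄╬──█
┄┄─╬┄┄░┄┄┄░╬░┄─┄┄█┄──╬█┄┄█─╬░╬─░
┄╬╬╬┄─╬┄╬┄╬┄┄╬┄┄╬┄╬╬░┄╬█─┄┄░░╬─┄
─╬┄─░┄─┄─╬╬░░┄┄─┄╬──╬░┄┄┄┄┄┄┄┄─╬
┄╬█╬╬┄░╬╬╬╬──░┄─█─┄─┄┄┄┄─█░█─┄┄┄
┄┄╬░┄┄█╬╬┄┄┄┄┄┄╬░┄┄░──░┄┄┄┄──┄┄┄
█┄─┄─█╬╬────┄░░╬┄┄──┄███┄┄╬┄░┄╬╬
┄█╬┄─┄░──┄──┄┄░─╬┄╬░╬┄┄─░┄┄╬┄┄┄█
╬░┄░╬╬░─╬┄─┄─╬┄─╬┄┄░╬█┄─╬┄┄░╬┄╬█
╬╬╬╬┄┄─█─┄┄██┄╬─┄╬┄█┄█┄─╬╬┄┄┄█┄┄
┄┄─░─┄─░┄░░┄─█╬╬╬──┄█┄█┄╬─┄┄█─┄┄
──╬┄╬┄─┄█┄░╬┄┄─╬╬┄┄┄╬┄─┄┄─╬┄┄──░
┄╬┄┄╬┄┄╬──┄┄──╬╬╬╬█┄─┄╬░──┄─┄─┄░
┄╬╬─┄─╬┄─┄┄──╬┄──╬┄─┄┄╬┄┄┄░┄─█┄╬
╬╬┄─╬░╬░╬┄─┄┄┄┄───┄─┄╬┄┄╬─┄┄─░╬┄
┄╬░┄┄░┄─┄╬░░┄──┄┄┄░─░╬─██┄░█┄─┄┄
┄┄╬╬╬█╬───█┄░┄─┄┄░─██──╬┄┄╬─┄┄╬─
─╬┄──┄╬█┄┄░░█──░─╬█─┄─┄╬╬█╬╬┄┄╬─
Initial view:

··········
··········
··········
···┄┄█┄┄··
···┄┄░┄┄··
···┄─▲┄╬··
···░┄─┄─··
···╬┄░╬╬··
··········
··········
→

··········
··········
··········
··┄┄█┄┄─··
··┄┄░┄┄┄··
··┄─╬▲╬┄··
··░┄─┄─╬··
··╬┄░╬╬╬··
··········
··········

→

··········
··········
··········
·┄┄█┄┄─╬··
·┄┄░┄┄┄░··
·┄─╬┄▲┄╬··
·░┄─┄─╬╬··
·╬┄░╬╬╬╬··
··········
··········

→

··········
··········
··········
┄┄█┄┄─╬░··
┄┄░┄┄┄░╬··
┄─╬┄╬▲╬┄··
░┄─┄─╬╬░··
╬┄░╬╬╬╬─··
··········
··········

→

··········
··········
··········
┄█┄┄─╬░╬··
┄░┄┄┄░╬░··
─╬┄╬┄▲┄┄··
┄─┄─╬╬░░··
┄░╬╬╬╬──··
··········
··········

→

··········
··········
··········
█┄┄─╬░╬─··
░┄┄┄░╬░┄··
╬┄╬┄╬▲┄╬··
─┄─╬╬░░┄··
░╬╬╬╬──░··
··········
··········

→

··········
··········
··········
┄┄─╬░╬─╬··
┄┄┄░╬░┄─··
┄╬┄╬┄▲╬┄··
┄─╬╬░░┄┄··
╬╬╬╬──░┄··
··········
··········

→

··········
··········
··········
┄─╬░╬─╬╬··
┄┄░╬░┄─┄··
╬┄╬┄┄▲┄┄··
─╬╬░░┄┄─··
╬╬╬──░┄─··
··········
··········

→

··········
··········
··········
─╬░╬─╬╬┄··
┄░╬░┄─┄┄··
┄╬┄┄╬▲┄╬··
╬╬░░┄┄─┄··
╬╬──░┄─█··
··········
··········

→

··········
··········
··········
╬░╬─╬╬┄░··
░╬░┄─┄┄█··
╬┄┄╬┄▲╬┄··
╬░░┄┄─┄╬··
╬──░┄─█─··
··········
··········

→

··········
··········
··········
░╬─╬╬┄░─··
╬░┄─┄┄█┄··
┄┄╬┄┄▲┄╬··
░░┄┄─┄╬─··
──░┄─█─┄··
··········
··········

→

··········
··········
··········
╬─╬╬┄░─╬··
░┄─┄┄█┄─··
┄╬┄┄╬▲╬╬··
░┄┄─┄╬──··
─░┄─█─┄─··
··········
··········

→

··········
··········
··········
─╬╬┄░─╬┄··
┄─┄┄█┄──··
╬┄┄╬┄▲╬░··
┄┄─┄╬──╬··
░┄─█─┄─┄··
··········
··········

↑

··········
··········
··········
···┄┄░┄┄··
─╬╬┄░─╬┄··
┄─┄┄█▲──··
╬┄┄╬┄╬╬░··
┄┄─┄╬──╬··
░┄─█─┄─┄··
··········

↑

██████████
··········
··········
···╬┄┄░┄··
···┄┄░┄┄··
─╬╬┄░▲╬┄··
┄─┄┄█┄──··
╬┄┄╬┄╬╬░··
┄┄─┄╬──╬··
░┄─█─┄─┄··

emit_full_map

············╬┄┄░┄
············┄┄░┄┄
┄┄█┄┄─╬░╬─╬╬┄░▲╬┄
┄┄░┄┄┄░╬░┄─┄┄█┄──
┄─╬┄╬┄╬┄┄╬┄┄╬┄╬╬░
░┄─┄─╬╬░░┄┄─┄╬──╬
╬┄░╬╬╬╬──░┄─█─┄─┄

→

██████████
··········
··········
··╬┄┄░┄┄··
··┄┄░┄┄─··
╬╬┄░─▲┄╬··
─┄┄█┄──╬··
┄┄╬┄╬╬░┄··
┄─┄╬──╬···
┄─█─┄─┄···

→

██████████
··········
··········
·╬┄┄░┄┄┄··
·┄┄░┄┄─░··
╬┄░─╬▲╬─··
┄┄█┄──╬█··
┄╬┄╬╬░┄╬··
─┄╬──╬····
─█─┄─┄····

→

██████████
··········
··········
╬┄┄░┄┄┄┄··
┄┄░┄┄─░┄··
┄░─╬┄▲─┄··
┄█┄──╬█┄··
╬┄╬╬░┄╬█··
┄╬──╬·····
█─┄─┄·····

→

██████████
··········
··········
┄┄░┄┄┄┄┄··
┄░┄┄─░┄─··
░─╬┄╬▲┄░··
█┄──╬█┄┄··
┄╬╬░┄╬█─··
╬──╬······
─┄─┄······

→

██████████
··········
··········
┄░┄┄┄┄┄█··
░┄┄─░┄─╬··
─╬┄╬─▲░┄··
┄──╬█┄┄█··
╬╬░┄╬█─┄··
──╬·······
┄─┄·······

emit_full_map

············╬┄┄░┄┄┄┄┄█
············┄┄░┄┄─░┄─╬
┄┄█┄┄─╬░╬─╬╬┄░─╬┄╬─▲░┄
┄┄░┄┄┄░╬░┄─┄┄█┄──╬█┄┄█
┄─╬┄╬┄╬┄┄╬┄┄╬┄╬╬░┄╬█─┄
░┄─┄─╬╬░░┄┄─┄╬──╬·····
╬┄░╬╬╬╬──░┄─█─┄─┄·····

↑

██████████
██████████
··········
···┄┄╬┄┄··
┄░┄┄┄┄┄█··
░┄┄─░▲─╬··
─╬┄╬─┄░┄··
┄──╬█┄┄█··
╬╬░┄╬█─┄··
──╬·······

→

██████████
██████████
··········
··┄┄╬┄┄░··
░┄┄┄┄┄█─··
┄┄─░┄▲╬╬··
╬┄╬─┄░┄┄··
──╬█┄┄█─··
╬░┄╬█─┄···
─╬········

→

██████████
██████████
··········
·┄┄╬┄┄░─··
┄┄┄┄┄█──··
┄─░┄─▲╬╬··
┄╬─┄░┄┄┄··
─╬█┄┄█─╬··
░┄╬█─┄····
╬·········

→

██████████
██████████
··········
┄┄╬┄┄░─╬··
┄┄┄┄█──┄··
─░┄─╬▲╬─··
╬─┄░┄┄┄╬··
╬█┄┄█─╬░··
┄╬█─┄·····
··········

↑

██████████
██████████
██████████
···┄╬─░╬··
┄┄╬┄┄░─╬··
┄┄┄┄█▲─┄··
─░┄─╬╬╬─··
╬─┄░┄┄┄╬··
╬█┄┄█─╬░··
┄╬█─┄·····

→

██████████
██████████
██████████
··┄╬─░╬░··
┄╬┄┄░─╬╬··
┄┄┄█─▲┄─··
░┄─╬╬╬─┄··
─┄░┄┄┄╬─··
█┄┄█─╬░···
╬█─┄······

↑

██████████
██████████
██████████
██████████
··┄╬─░╬░··
┄╬┄┄░▲╬╬··
┄┄┄█──┄─··
░┄─╬╬╬─┄··
─┄░┄┄┄╬─··
█┄┄█─╬░···

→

██████████
██████████
██████████
██████████
·┄╬─░╬░┄·█
╬┄┄░─▲╬╬·█
┄┄█──┄─┄·█
┄─╬╬╬─┄╬·█
┄░┄┄┄╬─··█
┄┄█─╬░···█

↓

██████████
██████████
██████████
·┄╬─░╬░┄·█
╬┄┄░─╬╬╬·█
┄┄█──▲─┄·█
┄─╬╬╬─┄╬·█
┄░┄┄┄╬──·█
┄┄█─╬░···█
█─┄······█

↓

██████████
██████████
·┄╬─░╬░┄·█
╬┄┄░─╬╬╬·█
┄┄█──┄─┄·█
┄─╬╬╬▲┄╬·█
┄░┄┄┄╬──·█
┄┄█─╬░╬─·█
█─┄······█
·········█

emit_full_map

····················┄╬─░╬░┄
·················┄┄╬┄┄░─╬╬╬
············╬┄┄░┄┄┄┄┄█──┄─┄
············┄┄░┄┄─░┄─╬╬╬▲┄╬
┄┄█┄┄─╬░╬─╬╬┄░─╬┄╬─┄░┄┄┄╬──
┄┄░┄┄┄░╬░┄─┄┄█┄──╬█┄┄█─╬░╬─
┄─╬┄╬┄╬┄┄╬┄┄╬┄╬╬░┄╬█─┄·····
░┄─┄─╬╬░░┄┄─┄╬──╬··········
╬┄░╬╬╬╬──░┄─█─┄─┄··········

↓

██████████
·┄╬─░╬░┄·█
╬┄┄░─╬╬╬·█
┄┄█──┄─┄·█
┄─╬╬╬─┄╬·█
┄░┄┄┄▲──·█
┄┄█─╬░╬─·█
█─┄┄░░╬─·█
·········█
·········█

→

██████████
┄╬─░╬░┄·██
┄┄░─╬╬╬·██
┄█──┄─┄┄██
─╬╬╬─┄╬╬██
░┄┄┄╬▲─███
┄█─╬░╬─░██
─┄┄░░╬─┄██
········██
········██

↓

┄╬─░╬░┄·██
┄┄░─╬╬╬·██
┄█──┄─┄┄██
─╬╬╬─┄╬╬██
░┄┄┄╬──███
┄█─╬░▲─░██
─┄┄░░╬─┄██
···┄┄┄─╬██
········██
········██

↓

┄┄░─╬╬╬·██
┄█──┄─┄┄██
─╬╬╬─┄╬╬██
░┄┄┄╬──███
┄█─╬░╬─░██
─┄┄░░▲─┄██
···┄┄┄─╬██
···█─┄┄┄██
········██
········██

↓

┄█──┄─┄┄██
─╬╬╬─┄╬╬██
░┄┄┄╬──███
┄█─╬░╬─░██
─┄┄░░╬─┄██
···┄┄▲─╬██
···█─┄┄┄██
···──┄┄┄██
········██
········██

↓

─╬╬╬─┄╬╬██
░┄┄┄╬──███
┄█─╬░╬─░██
─┄┄░░╬─┄██
···┄┄┄─╬██
···█─▲┄┄██
···──┄┄┄██
···┄░┄╬╬██
········██
········██

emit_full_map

····················┄╬─░╬░┄·
·················┄┄╬┄┄░─╬╬╬·
············╬┄┄░┄┄┄┄┄█──┄─┄┄
············┄┄░┄┄─░┄─╬╬╬─┄╬╬
┄┄█┄┄─╬░╬─╬╬┄░─╬┄╬─┄░┄┄┄╬──█
┄┄░┄┄┄░╬░┄─┄┄█┄──╬█┄┄█─╬░╬─░
┄─╬┄╬┄╬┄┄╬┄┄╬┄╬╬░┄╬█─┄┄░░╬─┄
░┄─┄─╬╬░░┄┄─┄╬──╬······┄┄┄─╬
╬┄░╬╬╬╬──░┄─█─┄─┄······█─▲┄┄
·······················──┄┄┄
·······················┄░┄╬╬
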